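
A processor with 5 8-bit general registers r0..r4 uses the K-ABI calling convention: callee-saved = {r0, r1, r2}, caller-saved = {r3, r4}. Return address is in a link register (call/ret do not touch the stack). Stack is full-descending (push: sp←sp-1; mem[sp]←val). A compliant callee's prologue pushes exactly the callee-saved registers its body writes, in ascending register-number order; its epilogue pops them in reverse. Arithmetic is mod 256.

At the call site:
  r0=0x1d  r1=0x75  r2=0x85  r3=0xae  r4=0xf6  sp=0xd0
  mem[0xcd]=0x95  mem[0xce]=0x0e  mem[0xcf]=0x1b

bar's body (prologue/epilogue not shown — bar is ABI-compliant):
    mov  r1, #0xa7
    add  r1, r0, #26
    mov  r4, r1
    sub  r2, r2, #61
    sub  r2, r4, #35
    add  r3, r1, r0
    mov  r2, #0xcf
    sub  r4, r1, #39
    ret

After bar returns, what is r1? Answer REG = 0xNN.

REG = 0x75

prologue: push r1 → mem[0xcf]=0x75, sp=0xcf
prologue: push r2 → mem[0xce]=0x85, sp=0xce
body[0] mov  r1, #0xa7 → r1=0xa7
body[1] add  r1, r0, #26 → r1=0x37
body[2] mov  r4, r1 → r4=0x37
body[3] sub  r2, r2, #61 → r2=0x48
body[4] sub  r2, r4, #35 → r2=0x14
body[5] add  r3, r1, r0 → r3=0x54
body[6] mov  r2, #0xcf → r2=0xcf
body[7] sub  r4, r1, #39 → r4=0x10
epilogue: pop r2=0x85, sp=0xcf
epilogue: pop r1=0x75, sp=0xd0
r1 is callee-saved → restored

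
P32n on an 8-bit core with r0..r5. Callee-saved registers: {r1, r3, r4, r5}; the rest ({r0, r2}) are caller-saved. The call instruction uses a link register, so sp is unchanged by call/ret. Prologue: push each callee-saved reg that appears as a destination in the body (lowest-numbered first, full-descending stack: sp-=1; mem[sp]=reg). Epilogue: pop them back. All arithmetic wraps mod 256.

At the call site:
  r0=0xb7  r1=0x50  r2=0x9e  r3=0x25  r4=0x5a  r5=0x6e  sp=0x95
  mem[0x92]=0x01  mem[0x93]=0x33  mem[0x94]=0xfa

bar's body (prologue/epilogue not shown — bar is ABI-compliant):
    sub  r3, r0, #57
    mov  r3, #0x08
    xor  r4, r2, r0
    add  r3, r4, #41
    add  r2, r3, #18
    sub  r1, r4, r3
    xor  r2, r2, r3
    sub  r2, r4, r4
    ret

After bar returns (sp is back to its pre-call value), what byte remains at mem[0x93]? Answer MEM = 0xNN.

prologue: push r1 -> mem[0x94]=0x50, sp=0x94
prologue: push r3 -> mem[0x93]=0x25, sp=0x93
prologue: push r4 -> mem[0x92]=0x5a, sp=0x92
body[0] sub  r3, r0, #57 -> r3=0x7e
body[1] mov  r3, #0x08 -> r3=0x08
body[2] xor  r4, r2, r0 -> r4=0x29
body[3] add  r3, r4, #41 -> r3=0x52
body[4] add  r2, r3, #18 -> r2=0x64
body[5] sub  r1, r4, r3 -> r1=0xd7
body[6] xor  r2, r2, r3 -> r2=0x36
body[7] sub  r2, r4, r4 -> r2=0x00
epilogue: pop r4=0x5a, sp=0x93
epilogue: pop r3=0x25, sp=0x94
epilogue: pop r1=0x50, sp=0x95
prologue pushed ['r1', 'r3', 'r4'] at ['0x94', '0x93', '0x92']

MEM = 0x25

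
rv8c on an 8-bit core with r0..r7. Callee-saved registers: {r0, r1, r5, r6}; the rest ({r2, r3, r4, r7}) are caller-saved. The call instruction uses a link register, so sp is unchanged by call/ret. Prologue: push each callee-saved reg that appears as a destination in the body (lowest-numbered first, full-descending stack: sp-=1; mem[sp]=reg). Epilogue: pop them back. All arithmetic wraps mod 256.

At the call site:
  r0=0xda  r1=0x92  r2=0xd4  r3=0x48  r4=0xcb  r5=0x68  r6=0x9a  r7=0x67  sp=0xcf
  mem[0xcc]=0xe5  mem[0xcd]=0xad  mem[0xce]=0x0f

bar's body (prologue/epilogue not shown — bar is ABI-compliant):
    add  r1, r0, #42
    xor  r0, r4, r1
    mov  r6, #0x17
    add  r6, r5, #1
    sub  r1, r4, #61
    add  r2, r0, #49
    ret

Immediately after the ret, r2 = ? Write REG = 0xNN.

prologue: push r0 → mem[0xce]=0xda, sp=0xce
prologue: push r1 → mem[0xcd]=0x92, sp=0xcd
prologue: push r6 → mem[0xcc]=0x9a, sp=0xcc
body[0] add  r1, r0, #42 → r1=0x04
body[1] xor  r0, r4, r1 → r0=0xcf
body[2] mov  r6, #0x17 → r6=0x17
body[3] add  r6, r5, #1 → r6=0x69
body[4] sub  r1, r4, #61 → r1=0x8e
body[5] add  r2, r0, #49 → r2=0x00
epilogue: pop r6=0x9a, sp=0xcd
epilogue: pop r1=0x92, sp=0xce
epilogue: pop r0=0xda, sp=0xcf
r2 is caller-saved → body value

REG = 0x00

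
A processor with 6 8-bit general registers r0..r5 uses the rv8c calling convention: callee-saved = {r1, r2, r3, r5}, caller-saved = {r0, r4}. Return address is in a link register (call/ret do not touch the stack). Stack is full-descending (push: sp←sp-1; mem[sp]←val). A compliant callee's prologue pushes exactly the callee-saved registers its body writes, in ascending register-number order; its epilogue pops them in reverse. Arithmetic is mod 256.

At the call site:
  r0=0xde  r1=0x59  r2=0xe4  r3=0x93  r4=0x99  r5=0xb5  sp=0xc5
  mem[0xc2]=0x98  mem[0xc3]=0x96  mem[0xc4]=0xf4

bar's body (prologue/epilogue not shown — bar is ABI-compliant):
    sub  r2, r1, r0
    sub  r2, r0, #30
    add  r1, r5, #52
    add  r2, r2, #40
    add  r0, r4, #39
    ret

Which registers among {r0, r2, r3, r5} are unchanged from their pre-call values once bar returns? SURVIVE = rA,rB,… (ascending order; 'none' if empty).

prologue: push r1 → mem[0xc4]=0x59, sp=0xc4
prologue: push r2 → mem[0xc3]=0xe4, sp=0xc3
body[0] sub  r2, r1, r0 → r2=0x7b
body[1] sub  r2, r0, #30 → r2=0xc0
body[2] add  r1, r5, #52 → r1=0xe9
body[3] add  r2, r2, #40 → r2=0xe8
body[4] add  r0, r4, #39 → r0=0xc0
epilogue: pop r2=0xe4, sp=0xc4
epilogue: pop r1=0x59, sp=0xc5
r0: caller-saved, written=True
r2: callee-saved, written=True
r3: callee-saved, written=False
r5: callee-saved, written=False

SURVIVE = r2,r3,r5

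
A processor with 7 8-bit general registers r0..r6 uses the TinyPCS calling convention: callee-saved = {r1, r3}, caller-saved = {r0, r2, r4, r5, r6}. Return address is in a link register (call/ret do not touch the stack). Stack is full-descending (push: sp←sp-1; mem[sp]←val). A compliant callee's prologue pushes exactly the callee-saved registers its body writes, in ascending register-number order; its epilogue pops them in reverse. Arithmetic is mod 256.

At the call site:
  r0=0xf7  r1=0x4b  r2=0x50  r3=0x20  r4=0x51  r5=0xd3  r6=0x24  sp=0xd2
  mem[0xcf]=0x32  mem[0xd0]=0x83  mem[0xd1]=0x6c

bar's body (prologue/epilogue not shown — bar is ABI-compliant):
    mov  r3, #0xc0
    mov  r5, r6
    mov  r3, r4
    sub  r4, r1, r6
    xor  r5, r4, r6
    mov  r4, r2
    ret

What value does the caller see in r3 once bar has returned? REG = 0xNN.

REG = 0x20

prologue: push r3 -> mem[0xd1]=0x20, sp=0xd1
body[0] mov  r3, #0xc0 -> r3=0xc0
body[1] mov  r5, r6 -> r5=0x24
body[2] mov  r3, r4 -> r3=0x51
body[3] sub  r4, r1, r6 -> r4=0x27
body[4] xor  r5, r4, r6 -> r5=0x03
body[5] mov  r4, r2 -> r4=0x50
epilogue: pop r3=0x20, sp=0xd2
r3 is callee-saved -> restored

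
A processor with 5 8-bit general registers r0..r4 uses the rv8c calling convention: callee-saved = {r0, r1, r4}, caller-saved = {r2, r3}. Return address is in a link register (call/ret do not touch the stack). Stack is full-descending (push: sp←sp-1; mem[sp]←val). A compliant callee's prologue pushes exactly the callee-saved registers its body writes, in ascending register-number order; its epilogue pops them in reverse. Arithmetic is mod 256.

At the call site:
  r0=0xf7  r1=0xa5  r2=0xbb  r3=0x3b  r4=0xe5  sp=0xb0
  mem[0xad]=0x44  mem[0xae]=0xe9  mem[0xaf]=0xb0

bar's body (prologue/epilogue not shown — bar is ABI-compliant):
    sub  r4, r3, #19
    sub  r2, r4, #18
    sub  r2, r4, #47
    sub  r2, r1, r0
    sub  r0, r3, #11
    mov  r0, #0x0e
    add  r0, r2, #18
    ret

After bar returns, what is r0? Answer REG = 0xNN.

REG = 0xf7

prologue: push r0 → mem[0xaf]=0xf7, sp=0xaf
prologue: push r4 → mem[0xae]=0xe5, sp=0xae
body[0] sub  r4, r3, #19 → r4=0x28
body[1] sub  r2, r4, #18 → r2=0x16
body[2] sub  r2, r4, #47 → r2=0xf9
body[3] sub  r2, r1, r0 → r2=0xae
body[4] sub  r0, r3, #11 → r0=0x30
body[5] mov  r0, #0x0e → r0=0x0e
body[6] add  r0, r2, #18 → r0=0xc0
epilogue: pop r4=0xe5, sp=0xaf
epilogue: pop r0=0xf7, sp=0xb0
r0 is callee-saved → restored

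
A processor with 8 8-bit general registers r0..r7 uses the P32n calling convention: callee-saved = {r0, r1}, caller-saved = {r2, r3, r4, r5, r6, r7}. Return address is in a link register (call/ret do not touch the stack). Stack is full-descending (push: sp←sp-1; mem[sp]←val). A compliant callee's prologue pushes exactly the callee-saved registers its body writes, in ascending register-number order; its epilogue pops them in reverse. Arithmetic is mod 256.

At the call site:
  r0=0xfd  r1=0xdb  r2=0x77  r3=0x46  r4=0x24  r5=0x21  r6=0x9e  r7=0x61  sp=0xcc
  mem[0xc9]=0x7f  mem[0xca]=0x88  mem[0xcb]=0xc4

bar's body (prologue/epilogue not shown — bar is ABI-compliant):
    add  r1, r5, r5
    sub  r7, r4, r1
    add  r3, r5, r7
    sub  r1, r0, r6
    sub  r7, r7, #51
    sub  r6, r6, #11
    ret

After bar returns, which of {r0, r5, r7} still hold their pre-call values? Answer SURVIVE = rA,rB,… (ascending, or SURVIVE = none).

SURVIVE = r0,r5

prologue: push r1 → mem[0xcb]=0xdb, sp=0xcb
body[0] add  r1, r5, r5 → r1=0x42
body[1] sub  r7, r4, r1 → r7=0xe2
body[2] add  r3, r5, r7 → r3=0x03
body[3] sub  r1, r0, r6 → r1=0x5f
body[4] sub  r7, r7, #51 → r7=0xaf
body[5] sub  r6, r6, #11 → r6=0x93
epilogue: pop r1=0xdb, sp=0xcc
r0: callee-saved, written=False
r5: caller-saved, written=False
r7: caller-saved, written=True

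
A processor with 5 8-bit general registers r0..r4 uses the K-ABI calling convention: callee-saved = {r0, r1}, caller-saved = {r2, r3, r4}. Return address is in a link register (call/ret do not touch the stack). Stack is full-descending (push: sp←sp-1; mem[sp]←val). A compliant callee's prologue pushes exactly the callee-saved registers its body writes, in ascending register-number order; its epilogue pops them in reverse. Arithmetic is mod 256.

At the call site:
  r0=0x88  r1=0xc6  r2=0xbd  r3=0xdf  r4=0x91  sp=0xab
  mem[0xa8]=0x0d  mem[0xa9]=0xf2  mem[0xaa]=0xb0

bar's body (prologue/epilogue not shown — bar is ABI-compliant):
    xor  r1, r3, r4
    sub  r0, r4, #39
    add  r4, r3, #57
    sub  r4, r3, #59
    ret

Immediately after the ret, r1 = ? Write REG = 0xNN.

REG = 0xc6

prologue: push r0 → mem[0xaa]=0x88, sp=0xaa
prologue: push r1 → mem[0xa9]=0xc6, sp=0xa9
body[0] xor  r1, r3, r4 → r1=0x4e
body[1] sub  r0, r4, #39 → r0=0x6a
body[2] add  r4, r3, #57 → r4=0x18
body[3] sub  r4, r3, #59 → r4=0xa4
epilogue: pop r1=0xc6, sp=0xaa
epilogue: pop r0=0x88, sp=0xab
r1 is callee-saved → restored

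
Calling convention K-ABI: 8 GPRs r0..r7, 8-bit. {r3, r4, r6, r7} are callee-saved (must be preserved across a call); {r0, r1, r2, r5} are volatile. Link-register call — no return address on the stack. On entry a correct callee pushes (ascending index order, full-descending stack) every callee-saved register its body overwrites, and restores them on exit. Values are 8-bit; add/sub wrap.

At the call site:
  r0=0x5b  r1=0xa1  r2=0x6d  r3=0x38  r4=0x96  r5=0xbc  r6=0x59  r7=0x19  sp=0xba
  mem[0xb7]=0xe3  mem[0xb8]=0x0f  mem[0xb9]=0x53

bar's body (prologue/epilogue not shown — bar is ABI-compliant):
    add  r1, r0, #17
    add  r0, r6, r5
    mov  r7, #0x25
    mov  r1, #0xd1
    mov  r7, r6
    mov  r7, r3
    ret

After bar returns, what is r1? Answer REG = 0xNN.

REG = 0xd1

prologue: push r7 -> mem[0xb9]=0x19, sp=0xb9
body[0] add  r1, r0, #17 -> r1=0x6c
body[1] add  r0, r6, r5 -> r0=0x15
body[2] mov  r7, #0x25 -> r7=0x25
body[3] mov  r1, #0xd1 -> r1=0xd1
body[4] mov  r7, r6 -> r7=0x59
body[5] mov  r7, r3 -> r7=0x38
epilogue: pop r7=0x19, sp=0xba
r1 is caller-saved -> body value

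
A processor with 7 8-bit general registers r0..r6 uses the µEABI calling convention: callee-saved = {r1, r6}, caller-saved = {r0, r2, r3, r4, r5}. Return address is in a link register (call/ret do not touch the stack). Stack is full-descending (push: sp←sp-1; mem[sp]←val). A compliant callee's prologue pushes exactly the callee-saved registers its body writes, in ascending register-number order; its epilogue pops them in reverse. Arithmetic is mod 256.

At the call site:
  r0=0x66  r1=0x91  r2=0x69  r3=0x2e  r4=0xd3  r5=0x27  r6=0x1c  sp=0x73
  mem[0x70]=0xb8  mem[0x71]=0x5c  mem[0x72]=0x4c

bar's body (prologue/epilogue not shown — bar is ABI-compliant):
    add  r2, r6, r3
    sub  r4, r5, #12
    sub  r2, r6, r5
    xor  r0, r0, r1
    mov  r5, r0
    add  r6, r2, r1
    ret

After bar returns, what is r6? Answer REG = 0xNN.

prologue: push r6 → mem[0x72]=0x1c, sp=0x72
body[0] add  r2, r6, r3 → r2=0x4a
body[1] sub  r4, r5, #12 → r4=0x1b
body[2] sub  r2, r6, r5 → r2=0xf5
body[3] xor  r0, r0, r1 → r0=0xf7
body[4] mov  r5, r0 → r5=0xf7
body[5] add  r6, r2, r1 → r6=0x86
epilogue: pop r6=0x1c, sp=0x73
r6 is callee-saved → restored

REG = 0x1c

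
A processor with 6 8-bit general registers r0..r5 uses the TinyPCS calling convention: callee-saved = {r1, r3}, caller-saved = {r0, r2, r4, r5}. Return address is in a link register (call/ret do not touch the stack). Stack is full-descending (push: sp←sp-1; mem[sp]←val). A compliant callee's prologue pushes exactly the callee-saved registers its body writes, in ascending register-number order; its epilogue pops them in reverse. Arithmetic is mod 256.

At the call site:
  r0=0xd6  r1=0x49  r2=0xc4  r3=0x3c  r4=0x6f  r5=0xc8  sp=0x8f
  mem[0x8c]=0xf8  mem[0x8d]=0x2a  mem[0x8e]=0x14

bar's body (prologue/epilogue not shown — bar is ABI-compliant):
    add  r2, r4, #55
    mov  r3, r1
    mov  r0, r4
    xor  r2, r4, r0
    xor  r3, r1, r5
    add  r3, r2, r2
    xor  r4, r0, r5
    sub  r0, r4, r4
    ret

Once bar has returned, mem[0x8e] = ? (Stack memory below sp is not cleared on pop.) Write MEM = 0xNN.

prologue: push r3 → mem[0x8e]=0x3c, sp=0x8e
body[0] add  r2, r4, #55 → r2=0xa6
body[1] mov  r3, r1 → r3=0x49
body[2] mov  r0, r4 → r0=0x6f
body[3] xor  r2, r4, r0 → r2=0x00
body[4] xor  r3, r1, r5 → r3=0x81
body[5] add  r3, r2, r2 → r3=0x00
body[6] xor  r4, r0, r5 → r4=0xa7
body[7] sub  r0, r4, r4 → r0=0x00
epilogue: pop r3=0x3c, sp=0x8f
prologue pushed ['r3'] at ['0x8e']

MEM = 0x3c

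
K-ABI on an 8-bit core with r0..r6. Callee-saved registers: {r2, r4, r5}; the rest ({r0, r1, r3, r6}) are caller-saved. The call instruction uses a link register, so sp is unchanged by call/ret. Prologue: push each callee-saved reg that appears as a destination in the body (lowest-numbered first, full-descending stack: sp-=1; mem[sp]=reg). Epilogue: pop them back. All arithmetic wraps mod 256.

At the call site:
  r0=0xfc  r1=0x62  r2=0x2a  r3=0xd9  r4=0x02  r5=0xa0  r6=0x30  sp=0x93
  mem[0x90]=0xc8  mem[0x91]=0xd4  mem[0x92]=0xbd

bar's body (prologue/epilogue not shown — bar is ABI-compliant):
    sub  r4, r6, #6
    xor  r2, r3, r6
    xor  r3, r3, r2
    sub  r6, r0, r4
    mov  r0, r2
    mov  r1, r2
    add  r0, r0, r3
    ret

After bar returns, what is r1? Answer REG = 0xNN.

REG = 0xe9

prologue: push r2 -> mem[0x92]=0x2a, sp=0x92
prologue: push r4 -> mem[0x91]=0x02, sp=0x91
body[0] sub  r4, r6, #6 -> r4=0x2a
body[1] xor  r2, r3, r6 -> r2=0xe9
body[2] xor  r3, r3, r2 -> r3=0x30
body[3] sub  r6, r0, r4 -> r6=0xd2
body[4] mov  r0, r2 -> r0=0xe9
body[5] mov  r1, r2 -> r1=0xe9
body[6] add  r0, r0, r3 -> r0=0x19
epilogue: pop r4=0x02, sp=0x92
epilogue: pop r2=0x2a, sp=0x93
r1 is caller-saved -> body value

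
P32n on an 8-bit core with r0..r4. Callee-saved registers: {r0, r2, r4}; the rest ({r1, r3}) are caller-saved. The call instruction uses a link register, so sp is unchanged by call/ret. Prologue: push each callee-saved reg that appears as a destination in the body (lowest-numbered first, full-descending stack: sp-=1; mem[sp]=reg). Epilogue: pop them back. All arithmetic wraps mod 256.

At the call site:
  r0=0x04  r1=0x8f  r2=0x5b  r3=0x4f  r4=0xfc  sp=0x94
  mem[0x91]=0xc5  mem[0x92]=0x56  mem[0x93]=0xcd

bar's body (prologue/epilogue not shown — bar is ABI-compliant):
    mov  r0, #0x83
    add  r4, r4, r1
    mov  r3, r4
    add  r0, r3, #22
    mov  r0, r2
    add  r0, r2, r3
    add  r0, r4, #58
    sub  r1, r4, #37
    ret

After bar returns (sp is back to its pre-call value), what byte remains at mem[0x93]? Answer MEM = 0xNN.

MEM = 0x04

prologue: push r0 -> mem[0x93]=0x04, sp=0x93
prologue: push r4 -> mem[0x92]=0xfc, sp=0x92
body[0] mov  r0, #0x83 -> r0=0x83
body[1] add  r4, r4, r1 -> r4=0x8b
body[2] mov  r3, r4 -> r3=0x8b
body[3] add  r0, r3, #22 -> r0=0xa1
body[4] mov  r0, r2 -> r0=0x5b
body[5] add  r0, r2, r3 -> r0=0xe6
body[6] add  r0, r4, #58 -> r0=0xc5
body[7] sub  r1, r4, #37 -> r1=0x66
epilogue: pop r4=0xfc, sp=0x93
epilogue: pop r0=0x04, sp=0x94
prologue pushed ['r0', 'r4'] at ['0x93', '0x92']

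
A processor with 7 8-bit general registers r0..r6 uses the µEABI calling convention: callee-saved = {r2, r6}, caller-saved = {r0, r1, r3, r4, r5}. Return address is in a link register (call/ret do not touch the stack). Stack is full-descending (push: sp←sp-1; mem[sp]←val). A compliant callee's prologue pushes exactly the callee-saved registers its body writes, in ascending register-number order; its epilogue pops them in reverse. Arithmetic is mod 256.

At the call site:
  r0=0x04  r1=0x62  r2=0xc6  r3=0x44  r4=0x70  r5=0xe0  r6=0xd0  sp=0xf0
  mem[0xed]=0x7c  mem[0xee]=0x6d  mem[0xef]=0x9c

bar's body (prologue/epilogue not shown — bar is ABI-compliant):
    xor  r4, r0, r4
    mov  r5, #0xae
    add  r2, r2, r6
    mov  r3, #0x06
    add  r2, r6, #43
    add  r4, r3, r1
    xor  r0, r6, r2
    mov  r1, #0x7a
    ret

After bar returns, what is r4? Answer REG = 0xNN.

REG = 0x68

prologue: push r2 → mem[0xef]=0xc6, sp=0xef
body[0] xor  r4, r0, r4 → r4=0x74
body[1] mov  r5, #0xae → r5=0xae
body[2] add  r2, r2, r6 → r2=0x96
body[3] mov  r3, #0x06 → r3=0x06
body[4] add  r2, r6, #43 → r2=0xfb
body[5] add  r4, r3, r1 → r4=0x68
body[6] xor  r0, r6, r2 → r0=0x2b
body[7] mov  r1, #0x7a → r1=0x7a
epilogue: pop r2=0xc6, sp=0xf0
r4 is caller-saved → body value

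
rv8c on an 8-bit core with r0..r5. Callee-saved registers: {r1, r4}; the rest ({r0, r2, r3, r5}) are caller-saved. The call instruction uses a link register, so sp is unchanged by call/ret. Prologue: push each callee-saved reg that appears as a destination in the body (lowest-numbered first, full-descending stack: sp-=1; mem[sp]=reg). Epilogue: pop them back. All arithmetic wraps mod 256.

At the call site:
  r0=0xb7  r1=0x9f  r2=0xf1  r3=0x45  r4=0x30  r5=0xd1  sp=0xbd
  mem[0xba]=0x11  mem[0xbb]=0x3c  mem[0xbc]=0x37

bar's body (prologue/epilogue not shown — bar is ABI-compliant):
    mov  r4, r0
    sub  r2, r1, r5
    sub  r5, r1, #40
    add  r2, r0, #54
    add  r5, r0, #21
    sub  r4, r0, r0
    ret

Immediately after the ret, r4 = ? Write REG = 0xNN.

prologue: push r4 → mem[0xbc]=0x30, sp=0xbc
body[0] mov  r4, r0 → r4=0xb7
body[1] sub  r2, r1, r5 → r2=0xce
body[2] sub  r5, r1, #40 → r5=0x77
body[3] add  r2, r0, #54 → r2=0xed
body[4] add  r5, r0, #21 → r5=0xcc
body[5] sub  r4, r0, r0 → r4=0x00
epilogue: pop r4=0x30, sp=0xbd
r4 is callee-saved → restored

REG = 0x30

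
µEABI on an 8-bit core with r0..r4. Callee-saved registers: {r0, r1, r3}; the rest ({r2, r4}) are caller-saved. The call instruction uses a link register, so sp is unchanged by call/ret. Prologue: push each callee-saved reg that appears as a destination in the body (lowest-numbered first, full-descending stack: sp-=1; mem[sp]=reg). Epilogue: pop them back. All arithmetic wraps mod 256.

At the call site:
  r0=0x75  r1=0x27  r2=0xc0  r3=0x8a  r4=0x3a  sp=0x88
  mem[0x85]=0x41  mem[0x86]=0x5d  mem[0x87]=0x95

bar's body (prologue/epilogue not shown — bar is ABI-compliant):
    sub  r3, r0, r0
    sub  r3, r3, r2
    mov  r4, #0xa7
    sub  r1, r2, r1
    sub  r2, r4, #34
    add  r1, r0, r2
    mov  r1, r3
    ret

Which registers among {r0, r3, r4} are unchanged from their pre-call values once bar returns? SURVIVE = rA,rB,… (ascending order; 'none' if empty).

prologue: push r1 -> mem[0x87]=0x27, sp=0x87
prologue: push r3 -> mem[0x86]=0x8a, sp=0x86
body[0] sub  r3, r0, r0 -> r3=0x00
body[1] sub  r3, r3, r2 -> r3=0x40
body[2] mov  r4, #0xa7 -> r4=0xa7
body[3] sub  r1, r2, r1 -> r1=0x99
body[4] sub  r2, r4, #34 -> r2=0x85
body[5] add  r1, r0, r2 -> r1=0xfa
body[6] mov  r1, r3 -> r1=0x40
epilogue: pop r3=0x8a, sp=0x87
epilogue: pop r1=0x27, sp=0x88
r0: callee-saved, written=False
r3: callee-saved, written=True
r4: caller-saved, written=True

SURVIVE = r0,r3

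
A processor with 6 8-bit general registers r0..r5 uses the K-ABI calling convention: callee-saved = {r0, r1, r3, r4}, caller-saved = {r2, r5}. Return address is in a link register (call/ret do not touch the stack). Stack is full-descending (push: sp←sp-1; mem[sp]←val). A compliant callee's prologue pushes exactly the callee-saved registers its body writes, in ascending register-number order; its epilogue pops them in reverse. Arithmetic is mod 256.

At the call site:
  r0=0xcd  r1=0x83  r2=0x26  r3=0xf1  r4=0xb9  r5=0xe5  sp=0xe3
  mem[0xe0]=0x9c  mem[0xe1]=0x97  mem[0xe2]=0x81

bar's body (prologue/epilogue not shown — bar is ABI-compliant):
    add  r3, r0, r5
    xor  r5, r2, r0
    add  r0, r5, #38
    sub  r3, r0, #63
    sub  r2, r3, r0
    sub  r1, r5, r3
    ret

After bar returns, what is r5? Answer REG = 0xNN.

REG = 0xeb

prologue: push r0 -> mem[0xe2]=0xcd, sp=0xe2
prologue: push r1 -> mem[0xe1]=0x83, sp=0xe1
prologue: push r3 -> mem[0xe0]=0xf1, sp=0xe0
body[0] add  r3, r0, r5 -> r3=0xb2
body[1] xor  r5, r2, r0 -> r5=0xeb
body[2] add  r0, r5, #38 -> r0=0x11
body[3] sub  r3, r0, #63 -> r3=0xd2
body[4] sub  r2, r3, r0 -> r2=0xc1
body[5] sub  r1, r5, r3 -> r1=0x19
epilogue: pop r3=0xf1, sp=0xe1
epilogue: pop r1=0x83, sp=0xe2
epilogue: pop r0=0xcd, sp=0xe3
r5 is caller-saved -> body value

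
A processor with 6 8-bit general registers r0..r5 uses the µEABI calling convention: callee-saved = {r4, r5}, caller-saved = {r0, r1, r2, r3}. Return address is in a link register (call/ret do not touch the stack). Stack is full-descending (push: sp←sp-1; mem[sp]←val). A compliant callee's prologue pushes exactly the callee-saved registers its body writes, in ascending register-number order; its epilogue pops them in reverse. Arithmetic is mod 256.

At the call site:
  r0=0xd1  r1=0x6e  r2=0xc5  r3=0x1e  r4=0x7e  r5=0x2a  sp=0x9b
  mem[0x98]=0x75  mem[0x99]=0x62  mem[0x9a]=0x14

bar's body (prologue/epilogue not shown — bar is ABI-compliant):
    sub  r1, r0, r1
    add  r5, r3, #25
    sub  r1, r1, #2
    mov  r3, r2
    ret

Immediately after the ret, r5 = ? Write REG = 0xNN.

prologue: push r5 -> mem[0x9a]=0x2a, sp=0x9a
body[0] sub  r1, r0, r1 -> r1=0x63
body[1] add  r5, r3, #25 -> r5=0x37
body[2] sub  r1, r1, #2 -> r1=0x61
body[3] mov  r3, r2 -> r3=0xc5
epilogue: pop r5=0x2a, sp=0x9b
r5 is callee-saved -> restored

REG = 0x2a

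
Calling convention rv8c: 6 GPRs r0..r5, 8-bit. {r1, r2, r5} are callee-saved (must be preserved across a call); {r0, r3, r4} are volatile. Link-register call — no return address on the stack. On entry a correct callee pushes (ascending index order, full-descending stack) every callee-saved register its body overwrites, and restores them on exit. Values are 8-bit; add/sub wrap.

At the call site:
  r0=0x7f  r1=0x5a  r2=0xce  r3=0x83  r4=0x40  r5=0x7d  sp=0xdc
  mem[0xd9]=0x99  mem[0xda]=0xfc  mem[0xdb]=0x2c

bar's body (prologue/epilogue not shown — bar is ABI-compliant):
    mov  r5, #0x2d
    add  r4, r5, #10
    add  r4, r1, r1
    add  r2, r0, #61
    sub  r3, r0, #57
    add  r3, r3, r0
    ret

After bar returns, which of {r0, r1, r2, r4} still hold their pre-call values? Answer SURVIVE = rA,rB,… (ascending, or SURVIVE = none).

SURVIVE = r0,r1,r2

prologue: push r2 → mem[0xdb]=0xce, sp=0xdb
prologue: push r5 → mem[0xda]=0x7d, sp=0xda
body[0] mov  r5, #0x2d → r5=0x2d
body[1] add  r4, r5, #10 → r4=0x37
body[2] add  r4, r1, r1 → r4=0xb4
body[3] add  r2, r0, #61 → r2=0xbc
body[4] sub  r3, r0, #57 → r3=0x46
body[5] add  r3, r3, r0 → r3=0xc5
epilogue: pop r5=0x7d, sp=0xdb
epilogue: pop r2=0xce, sp=0xdc
r0: caller-saved, written=False
r1: callee-saved, written=False
r2: callee-saved, written=True
r4: caller-saved, written=True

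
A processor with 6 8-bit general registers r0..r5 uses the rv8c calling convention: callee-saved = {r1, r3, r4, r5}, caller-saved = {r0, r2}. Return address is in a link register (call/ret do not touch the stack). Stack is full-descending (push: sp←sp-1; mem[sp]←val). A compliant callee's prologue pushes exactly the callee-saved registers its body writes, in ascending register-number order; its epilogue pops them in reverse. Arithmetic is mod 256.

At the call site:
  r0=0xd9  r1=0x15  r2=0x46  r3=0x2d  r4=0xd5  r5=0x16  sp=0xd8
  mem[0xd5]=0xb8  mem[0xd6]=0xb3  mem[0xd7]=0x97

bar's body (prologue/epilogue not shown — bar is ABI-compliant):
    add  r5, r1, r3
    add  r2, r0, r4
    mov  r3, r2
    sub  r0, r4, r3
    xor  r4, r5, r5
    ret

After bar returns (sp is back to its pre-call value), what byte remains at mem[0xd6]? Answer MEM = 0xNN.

prologue: push r3 → mem[0xd7]=0x2d, sp=0xd7
prologue: push r4 → mem[0xd6]=0xd5, sp=0xd6
prologue: push r5 → mem[0xd5]=0x16, sp=0xd5
body[0] add  r5, r1, r3 → r5=0x42
body[1] add  r2, r0, r4 → r2=0xae
body[2] mov  r3, r2 → r3=0xae
body[3] sub  r0, r4, r3 → r0=0x27
body[4] xor  r4, r5, r5 → r4=0x00
epilogue: pop r5=0x16, sp=0xd6
epilogue: pop r4=0xd5, sp=0xd7
epilogue: pop r3=0x2d, sp=0xd8
prologue pushed ['r3', 'r4', 'r5'] at ['0xd7', '0xd6', '0xd5']

MEM = 0xd5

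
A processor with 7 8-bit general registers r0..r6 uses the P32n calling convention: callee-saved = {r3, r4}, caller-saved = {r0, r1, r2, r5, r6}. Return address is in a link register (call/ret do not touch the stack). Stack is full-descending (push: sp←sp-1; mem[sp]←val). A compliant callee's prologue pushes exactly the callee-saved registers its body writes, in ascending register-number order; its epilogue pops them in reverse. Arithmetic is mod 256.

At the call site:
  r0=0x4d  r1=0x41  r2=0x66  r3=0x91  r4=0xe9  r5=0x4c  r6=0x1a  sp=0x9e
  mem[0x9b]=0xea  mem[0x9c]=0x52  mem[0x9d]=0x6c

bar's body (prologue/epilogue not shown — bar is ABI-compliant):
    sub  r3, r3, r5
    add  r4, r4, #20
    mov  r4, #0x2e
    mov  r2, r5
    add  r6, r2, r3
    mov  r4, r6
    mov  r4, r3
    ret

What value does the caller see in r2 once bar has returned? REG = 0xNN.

prologue: push r3 → mem[0x9d]=0x91, sp=0x9d
prologue: push r4 → mem[0x9c]=0xe9, sp=0x9c
body[0] sub  r3, r3, r5 → r3=0x45
body[1] add  r4, r4, #20 → r4=0xfd
body[2] mov  r4, #0x2e → r4=0x2e
body[3] mov  r2, r5 → r2=0x4c
body[4] add  r6, r2, r3 → r6=0x91
body[5] mov  r4, r6 → r4=0x91
body[6] mov  r4, r3 → r4=0x45
epilogue: pop r4=0xe9, sp=0x9d
epilogue: pop r3=0x91, sp=0x9e
r2 is caller-saved → body value

REG = 0x4c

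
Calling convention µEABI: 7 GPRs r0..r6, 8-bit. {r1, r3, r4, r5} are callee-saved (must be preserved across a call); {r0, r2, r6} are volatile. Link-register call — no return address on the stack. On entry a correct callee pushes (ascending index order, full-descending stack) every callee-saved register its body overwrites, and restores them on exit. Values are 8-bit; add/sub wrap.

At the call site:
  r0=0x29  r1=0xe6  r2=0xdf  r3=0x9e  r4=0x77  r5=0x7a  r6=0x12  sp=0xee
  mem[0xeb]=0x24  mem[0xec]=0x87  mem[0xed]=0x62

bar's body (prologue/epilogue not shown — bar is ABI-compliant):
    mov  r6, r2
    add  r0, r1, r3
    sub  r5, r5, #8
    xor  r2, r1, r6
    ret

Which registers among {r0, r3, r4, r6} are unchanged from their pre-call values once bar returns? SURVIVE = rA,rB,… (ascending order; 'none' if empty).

prologue: push r5 → mem[0xed]=0x7a, sp=0xed
body[0] mov  r6, r2 → r6=0xdf
body[1] add  r0, r1, r3 → r0=0x84
body[2] sub  r5, r5, #8 → r5=0x72
body[3] xor  r2, r1, r6 → r2=0x39
epilogue: pop r5=0x7a, sp=0xee
r0: caller-saved, written=True
r3: callee-saved, written=False
r4: callee-saved, written=False
r6: caller-saved, written=True

SURVIVE = r3,r4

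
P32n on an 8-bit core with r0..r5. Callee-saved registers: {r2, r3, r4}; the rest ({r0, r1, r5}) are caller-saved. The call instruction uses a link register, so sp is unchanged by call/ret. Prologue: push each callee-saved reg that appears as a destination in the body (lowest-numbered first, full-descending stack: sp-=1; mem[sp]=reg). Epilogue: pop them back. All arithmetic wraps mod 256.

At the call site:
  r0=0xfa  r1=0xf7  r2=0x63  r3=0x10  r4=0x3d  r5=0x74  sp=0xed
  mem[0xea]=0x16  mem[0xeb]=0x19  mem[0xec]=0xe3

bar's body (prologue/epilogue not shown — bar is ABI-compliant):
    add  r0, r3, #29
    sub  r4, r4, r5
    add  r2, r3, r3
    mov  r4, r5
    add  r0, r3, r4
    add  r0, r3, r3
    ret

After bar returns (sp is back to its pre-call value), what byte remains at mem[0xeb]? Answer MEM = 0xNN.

MEM = 0x3d

prologue: push r2 → mem[0xec]=0x63, sp=0xec
prologue: push r4 → mem[0xeb]=0x3d, sp=0xeb
body[0] add  r0, r3, #29 → r0=0x2d
body[1] sub  r4, r4, r5 → r4=0xc9
body[2] add  r2, r3, r3 → r2=0x20
body[3] mov  r4, r5 → r4=0x74
body[4] add  r0, r3, r4 → r0=0x84
body[5] add  r0, r3, r3 → r0=0x20
epilogue: pop r4=0x3d, sp=0xec
epilogue: pop r2=0x63, sp=0xed
prologue pushed ['r2', 'r4'] at ['0xec', '0xeb']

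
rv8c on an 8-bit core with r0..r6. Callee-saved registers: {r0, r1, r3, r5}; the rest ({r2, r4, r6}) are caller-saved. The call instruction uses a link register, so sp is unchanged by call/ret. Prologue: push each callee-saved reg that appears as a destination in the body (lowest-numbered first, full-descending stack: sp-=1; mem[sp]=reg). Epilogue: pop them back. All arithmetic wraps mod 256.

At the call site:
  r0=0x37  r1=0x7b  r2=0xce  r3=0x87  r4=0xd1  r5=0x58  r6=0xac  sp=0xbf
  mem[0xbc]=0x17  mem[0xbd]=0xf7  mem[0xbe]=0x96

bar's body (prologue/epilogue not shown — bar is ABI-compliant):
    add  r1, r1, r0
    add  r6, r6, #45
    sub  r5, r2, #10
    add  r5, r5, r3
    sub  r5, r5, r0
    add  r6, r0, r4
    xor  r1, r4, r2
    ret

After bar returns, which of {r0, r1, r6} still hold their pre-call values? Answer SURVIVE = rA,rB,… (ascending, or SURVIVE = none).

SURVIVE = r0,r1

prologue: push r1 -> mem[0xbe]=0x7b, sp=0xbe
prologue: push r5 -> mem[0xbd]=0x58, sp=0xbd
body[0] add  r1, r1, r0 -> r1=0xb2
body[1] add  r6, r6, #45 -> r6=0xd9
body[2] sub  r5, r2, #10 -> r5=0xc4
body[3] add  r5, r5, r3 -> r5=0x4b
body[4] sub  r5, r5, r0 -> r5=0x14
body[5] add  r6, r0, r4 -> r6=0x08
body[6] xor  r1, r4, r2 -> r1=0x1f
epilogue: pop r5=0x58, sp=0xbe
epilogue: pop r1=0x7b, sp=0xbf
r0: callee-saved, written=False
r1: callee-saved, written=True
r6: caller-saved, written=True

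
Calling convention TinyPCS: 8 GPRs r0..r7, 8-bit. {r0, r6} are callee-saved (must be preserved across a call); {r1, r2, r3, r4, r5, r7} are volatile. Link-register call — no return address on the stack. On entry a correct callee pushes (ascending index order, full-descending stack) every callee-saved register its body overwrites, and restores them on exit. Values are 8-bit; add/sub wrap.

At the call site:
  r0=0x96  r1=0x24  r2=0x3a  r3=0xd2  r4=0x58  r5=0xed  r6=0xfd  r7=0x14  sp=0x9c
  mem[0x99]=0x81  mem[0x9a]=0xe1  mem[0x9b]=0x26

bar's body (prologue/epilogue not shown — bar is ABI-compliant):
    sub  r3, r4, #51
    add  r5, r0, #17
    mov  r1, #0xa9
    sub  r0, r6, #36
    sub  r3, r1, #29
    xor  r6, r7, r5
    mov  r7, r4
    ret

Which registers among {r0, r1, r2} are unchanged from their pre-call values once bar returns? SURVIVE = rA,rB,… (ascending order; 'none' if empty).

prologue: push r0 -> mem[0x9b]=0x96, sp=0x9b
prologue: push r6 -> mem[0x9a]=0xfd, sp=0x9a
body[0] sub  r3, r4, #51 -> r3=0x25
body[1] add  r5, r0, #17 -> r5=0xa7
body[2] mov  r1, #0xa9 -> r1=0xa9
body[3] sub  r0, r6, #36 -> r0=0xd9
body[4] sub  r3, r1, #29 -> r3=0x8c
body[5] xor  r6, r7, r5 -> r6=0xb3
body[6] mov  r7, r4 -> r7=0x58
epilogue: pop r6=0xfd, sp=0x9b
epilogue: pop r0=0x96, sp=0x9c
r0: callee-saved, written=True
r1: caller-saved, written=True
r2: caller-saved, written=False

SURVIVE = r0,r2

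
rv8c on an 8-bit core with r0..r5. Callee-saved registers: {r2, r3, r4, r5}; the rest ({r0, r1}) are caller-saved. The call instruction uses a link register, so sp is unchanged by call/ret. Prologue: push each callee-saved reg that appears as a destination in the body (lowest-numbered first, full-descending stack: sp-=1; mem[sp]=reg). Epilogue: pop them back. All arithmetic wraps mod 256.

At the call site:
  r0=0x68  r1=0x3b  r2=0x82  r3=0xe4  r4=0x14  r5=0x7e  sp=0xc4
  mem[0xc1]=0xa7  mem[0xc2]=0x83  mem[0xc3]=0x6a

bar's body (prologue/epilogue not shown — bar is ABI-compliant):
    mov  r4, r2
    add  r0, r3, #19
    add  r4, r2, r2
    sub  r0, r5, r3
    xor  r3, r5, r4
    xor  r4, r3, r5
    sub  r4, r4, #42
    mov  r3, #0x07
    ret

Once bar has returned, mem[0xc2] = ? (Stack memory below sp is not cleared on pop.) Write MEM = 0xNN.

MEM = 0x14

prologue: push r3 -> mem[0xc3]=0xe4, sp=0xc3
prologue: push r4 -> mem[0xc2]=0x14, sp=0xc2
body[0] mov  r4, r2 -> r4=0x82
body[1] add  r0, r3, #19 -> r0=0xf7
body[2] add  r4, r2, r2 -> r4=0x04
body[3] sub  r0, r5, r3 -> r0=0x9a
body[4] xor  r3, r5, r4 -> r3=0x7a
body[5] xor  r4, r3, r5 -> r4=0x04
body[6] sub  r4, r4, #42 -> r4=0xda
body[7] mov  r3, #0x07 -> r3=0x07
epilogue: pop r4=0x14, sp=0xc3
epilogue: pop r3=0xe4, sp=0xc4
prologue pushed ['r3', 'r4'] at ['0xc3', '0xc2']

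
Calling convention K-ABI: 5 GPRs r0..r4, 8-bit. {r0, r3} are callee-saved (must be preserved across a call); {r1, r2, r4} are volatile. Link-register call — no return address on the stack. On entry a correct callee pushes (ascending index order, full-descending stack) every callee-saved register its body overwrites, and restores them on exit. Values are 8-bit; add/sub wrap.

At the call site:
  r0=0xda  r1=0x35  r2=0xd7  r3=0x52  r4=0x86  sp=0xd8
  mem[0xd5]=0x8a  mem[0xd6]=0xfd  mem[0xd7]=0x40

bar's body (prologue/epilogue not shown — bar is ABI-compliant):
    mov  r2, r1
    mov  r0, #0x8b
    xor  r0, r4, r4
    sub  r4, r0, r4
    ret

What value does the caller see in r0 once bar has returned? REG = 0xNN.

REG = 0xda

prologue: push r0 → mem[0xd7]=0xda, sp=0xd7
body[0] mov  r2, r1 → r2=0x35
body[1] mov  r0, #0x8b → r0=0x8b
body[2] xor  r0, r4, r4 → r0=0x00
body[3] sub  r4, r0, r4 → r4=0x7a
epilogue: pop r0=0xda, sp=0xd8
r0 is callee-saved → restored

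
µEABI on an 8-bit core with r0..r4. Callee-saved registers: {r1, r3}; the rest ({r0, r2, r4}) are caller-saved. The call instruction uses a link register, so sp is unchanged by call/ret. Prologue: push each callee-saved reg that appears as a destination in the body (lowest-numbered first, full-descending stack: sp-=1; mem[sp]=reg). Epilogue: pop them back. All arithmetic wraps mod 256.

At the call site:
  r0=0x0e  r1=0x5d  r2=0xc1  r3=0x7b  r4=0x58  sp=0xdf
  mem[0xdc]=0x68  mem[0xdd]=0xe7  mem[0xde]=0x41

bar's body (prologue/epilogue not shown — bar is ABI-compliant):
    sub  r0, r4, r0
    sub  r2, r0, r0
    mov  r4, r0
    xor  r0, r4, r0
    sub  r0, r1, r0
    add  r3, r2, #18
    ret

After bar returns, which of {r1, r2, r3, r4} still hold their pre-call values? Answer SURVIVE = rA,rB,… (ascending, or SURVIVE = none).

SURVIVE = r1,r3

prologue: push r3 -> mem[0xde]=0x7b, sp=0xde
body[0] sub  r0, r4, r0 -> r0=0x4a
body[1] sub  r2, r0, r0 -> r2=0x00
body[2] mov  r4, r0 -> r4=0x4a
body[3] xor  r0, r4, r0 -> r0=0x00
body[4] sub  r0, r1, r0 -> r0=0x5d
body[5] add  r3, r2, #18 -> r3=0x12
epilogue: pop r3=0x7b, sp=0xdf
r1: callee-saved, written=False
r2: caller-saved, written=True
r3: callee-saved, written=True
r4: caller-saved, written=True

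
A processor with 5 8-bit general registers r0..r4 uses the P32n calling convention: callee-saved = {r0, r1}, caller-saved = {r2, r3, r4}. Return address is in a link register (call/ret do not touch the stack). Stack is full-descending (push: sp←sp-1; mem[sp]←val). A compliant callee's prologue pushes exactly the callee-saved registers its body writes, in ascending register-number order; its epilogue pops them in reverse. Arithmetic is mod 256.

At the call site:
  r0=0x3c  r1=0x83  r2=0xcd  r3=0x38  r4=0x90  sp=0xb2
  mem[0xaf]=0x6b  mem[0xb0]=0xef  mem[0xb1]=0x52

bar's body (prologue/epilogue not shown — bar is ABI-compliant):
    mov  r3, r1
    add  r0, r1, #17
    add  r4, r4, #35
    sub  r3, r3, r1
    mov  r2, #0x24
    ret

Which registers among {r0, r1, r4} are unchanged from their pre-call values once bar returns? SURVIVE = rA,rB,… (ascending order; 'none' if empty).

prologue: push r0 → mem[0xb1]=0x3c, sp=0xb1
body[0] mov  r3, r1 → r3=0x83
body[1] add  r0, r1, #17 → r0=0x94
body[2] add  r4, r4, #35 → r4=0xb3
body[3] sub  r3, r3, r1 → r3=0x00
body[4] mov  r2, #0x24 → r2=0x24
epilogue: pop r0=0x3c, sp=0xb2
r0: callee-saved, written=True
r1: callee-saved, written=False
r4: caller-saved, written=True

SURVIVE = r0,r1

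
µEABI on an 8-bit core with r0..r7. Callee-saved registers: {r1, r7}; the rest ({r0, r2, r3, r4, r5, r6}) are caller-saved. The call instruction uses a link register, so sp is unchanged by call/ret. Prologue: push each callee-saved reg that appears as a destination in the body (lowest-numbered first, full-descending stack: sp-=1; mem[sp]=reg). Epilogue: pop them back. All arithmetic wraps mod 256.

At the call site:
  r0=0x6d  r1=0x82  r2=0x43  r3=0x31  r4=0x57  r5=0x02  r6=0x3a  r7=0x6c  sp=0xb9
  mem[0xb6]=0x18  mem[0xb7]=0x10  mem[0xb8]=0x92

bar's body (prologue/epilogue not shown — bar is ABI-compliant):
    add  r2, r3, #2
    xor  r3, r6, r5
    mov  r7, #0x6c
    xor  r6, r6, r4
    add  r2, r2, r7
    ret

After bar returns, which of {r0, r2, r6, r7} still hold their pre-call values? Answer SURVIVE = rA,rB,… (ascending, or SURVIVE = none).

prologue: push r7 → mem[0xb8]=0x6c, sp=0xb8
body[0] add  r2, r3, #2 → r2=0x33
body[1] xor  r3, r6, r5 → r3=0x38
body[2] mov  r7, #0x6c → r7=0x6c
body[3] xor  r6, r6, r4 → r6=0x6d
body[4] add  r2, r2, r7 → r2=0x9f
epilogue: pop r7=0x6c, sp=0xb9
r0: caller-saved, written=False
r2: caller-saved, written=True
r6: caller-saved, written=True
r7: callee-saved, written=True

SURVIVE = r0,r7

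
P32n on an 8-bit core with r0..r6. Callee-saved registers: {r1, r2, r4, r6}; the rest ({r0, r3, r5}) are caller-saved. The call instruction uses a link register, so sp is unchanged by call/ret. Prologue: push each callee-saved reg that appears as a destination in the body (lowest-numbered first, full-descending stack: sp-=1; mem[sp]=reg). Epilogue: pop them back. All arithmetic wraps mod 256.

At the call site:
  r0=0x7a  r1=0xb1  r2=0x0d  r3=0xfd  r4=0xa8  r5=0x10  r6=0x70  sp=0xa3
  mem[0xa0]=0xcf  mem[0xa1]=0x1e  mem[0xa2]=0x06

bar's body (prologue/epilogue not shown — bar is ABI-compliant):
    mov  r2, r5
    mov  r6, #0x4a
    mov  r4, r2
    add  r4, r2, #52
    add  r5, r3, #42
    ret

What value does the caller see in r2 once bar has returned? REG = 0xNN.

prologue: push r2 -> mem[0xa2]=0x0d, sp=0xa2
prologue: push r4 -> mem[0xa1]=0xa8, sp=0xa1
prologue: push r6 -> mem[0xa0]=0x70, sp=0xa0
body[0] mov  r2, r5 -> r2=0x10
body[1] mov  r6, #0x4a -> r6=0x4a
body[2] mov  r4, r2 -> r4=0x10
body[3] add  r4, r2, #52 -> r4=0x44
body[4] add  r5, r3, #42 -> r5=0x27
epilogue: pop r6=0x70, sp=0xa1
epilogue: pop r4=0xa8, sp=0xa2
epilogue: pop r2=0x0d, sp=0xa3
r2 is callee-saved -> restored

REG = 0x0d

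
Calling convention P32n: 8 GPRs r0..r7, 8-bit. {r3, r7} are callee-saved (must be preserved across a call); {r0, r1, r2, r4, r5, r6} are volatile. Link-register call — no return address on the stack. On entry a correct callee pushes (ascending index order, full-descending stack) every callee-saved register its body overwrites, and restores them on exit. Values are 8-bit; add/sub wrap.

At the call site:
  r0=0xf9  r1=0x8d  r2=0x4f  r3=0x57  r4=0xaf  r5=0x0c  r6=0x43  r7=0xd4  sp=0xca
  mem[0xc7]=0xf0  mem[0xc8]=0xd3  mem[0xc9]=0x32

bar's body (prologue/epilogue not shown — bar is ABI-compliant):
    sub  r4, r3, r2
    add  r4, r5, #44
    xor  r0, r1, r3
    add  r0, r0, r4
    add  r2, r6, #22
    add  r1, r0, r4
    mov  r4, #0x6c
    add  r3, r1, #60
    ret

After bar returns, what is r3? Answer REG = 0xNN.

prologue: push r3 -> mem[0xc9]=0x57, sp=0xc9
body[0] sub  r4, r3, r2 -> r4=0x08
body[1] add  r4, r5, #44 -> r4=0x38
body[2] xor  r0, r1, r3 -> r0=0xda
body[3] add  r0, r0, r4 -> r0=0x12
body[4] add  r2, r6, #22 -> r2=0x59
body[5] add  r1, r0, r4 -> r1=0x4a
body[6] mov  r4, #0x6c -> r4=0x6c
body[7] add  r3, r1, #60 -> r3=0x86
epilogue: pop r3=0x57, sp=0xca
r3 is callee-saved -> restored

REG = 0x57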